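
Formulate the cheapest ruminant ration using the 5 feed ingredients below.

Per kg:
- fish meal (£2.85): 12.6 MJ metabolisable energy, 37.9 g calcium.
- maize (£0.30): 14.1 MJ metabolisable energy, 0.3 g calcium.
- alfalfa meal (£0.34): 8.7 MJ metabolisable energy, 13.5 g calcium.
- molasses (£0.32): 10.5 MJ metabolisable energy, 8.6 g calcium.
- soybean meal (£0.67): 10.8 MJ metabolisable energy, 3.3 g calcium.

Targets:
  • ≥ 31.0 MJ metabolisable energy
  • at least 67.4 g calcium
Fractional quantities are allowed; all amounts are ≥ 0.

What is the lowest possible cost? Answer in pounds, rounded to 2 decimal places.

£1.70

Let x1 = kg of fish meal, x2 = kg of maize, x3 = kg of alfalfa meal, x4 = kg of molasses, x5 = kg of soybean meal.
min 2.85x1 + 0.3x2 + 0.34x3 + 0.32x4 + 0.67x5 subject to:
  12.6x1 + 14.1x2 + 8.7x3 + 10.5x4 + 10.8x5 ≥ 31   (metabolisable energy)
  37.9x1 + 0.3x2 + 13.5x3 + 8.6x4 + 3.3x5 ≥ 67.4   (calcium)
  x1, x2, x3, x4, x5 ≥ 0.
The minimum-cost mix takes nothing from fish meal, maize, molasses, soybean meal — only alfalfa meal. Binding constraint: calcium.
Optimal quantities: alfalfa meal = 4.993 kg.
Hence cost = 0.34·4.993 = £1.6976.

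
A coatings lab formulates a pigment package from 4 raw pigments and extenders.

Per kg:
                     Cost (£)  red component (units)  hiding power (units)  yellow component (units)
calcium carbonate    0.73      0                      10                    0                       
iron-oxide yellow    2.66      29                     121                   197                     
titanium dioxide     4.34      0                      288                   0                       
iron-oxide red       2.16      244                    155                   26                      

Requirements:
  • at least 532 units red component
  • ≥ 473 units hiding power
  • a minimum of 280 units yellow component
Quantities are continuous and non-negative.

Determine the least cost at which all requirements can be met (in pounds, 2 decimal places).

£7.70

Treat it as an LP. Let x1 = kg of calcium carbonate, x2 = kg of iron-oxide yellow, x3 = kg of titanium dioxide, x4 = kg of iron-oxide red.
Minimize 0.73x1 + 2.66x2 + 4.34x3 + 2.16x4 subject to:
  29x2 + 244x4 ≥ 532   (red component)
  10x1 + 121x2 + 288x3 + 155x4 ≥ 473   (hiding power)
  197x2 + 26x4 ≥ 280   (yellow component)
  x1, x2, x3, x4 ≥ 0.
The minimum-cost mix takes nothing from calcium carbonate, titanium dioxide — only iron-oxide yellow, iron-oxide red. The hiding power and yellow component requirements are met with equality.
So iron-oxide yellow = 1.136 kg, iron-oxide red = 2.165 kg.
Objective = 2.66·1.136 + 2.16·2.165 = 7.6982.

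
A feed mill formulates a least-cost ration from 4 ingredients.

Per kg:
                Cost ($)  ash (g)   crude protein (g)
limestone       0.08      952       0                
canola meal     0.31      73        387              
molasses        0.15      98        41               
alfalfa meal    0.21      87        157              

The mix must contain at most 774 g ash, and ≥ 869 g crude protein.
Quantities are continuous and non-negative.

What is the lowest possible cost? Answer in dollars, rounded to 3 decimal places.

Treat it as an LP. Let x1 = kg of limestone, x2 = kg of canola meal, x3 = kg of molasses, x4 = kg of alfalfa meal.
Minimise 0.08x1 + 0.31x2 + 0.15x3 + 0.21x4 subject to:
  952x1 + 73x2 + 98x3 + 87x4 ≤ 774   (ash)
  387x2 + 41x3 + 157x4 ≥ 869   (crude protein)
  x1, x2, x3, x4 ≥ 0.
The cheapest feasible vertex uses only canola meal; limestone, molasses, alfalfa meal are not used. There the crude protein constraint is tight.
That vertex is x2 = 2.245.
Objective = 0.31·2.245 = 0.69595.

$0.696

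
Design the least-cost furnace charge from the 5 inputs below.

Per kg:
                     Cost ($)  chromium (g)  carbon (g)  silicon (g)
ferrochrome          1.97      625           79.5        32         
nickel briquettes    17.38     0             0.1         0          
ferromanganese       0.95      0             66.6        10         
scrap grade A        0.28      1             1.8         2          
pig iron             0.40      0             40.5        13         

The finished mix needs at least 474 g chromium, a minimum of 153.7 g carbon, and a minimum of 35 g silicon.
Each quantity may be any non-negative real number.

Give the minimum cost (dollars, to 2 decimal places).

Treat it as an LP. Let x1 = kg of ferrochrome, x2 = kg of nickel briquettes, x3 = kg of ferromanganese, x4 = kg of scrap grade A, x5 = kg of pig iron.
min 1.97x1 + 17.38x2 + 0.95x3 + 0.28x4 + 0.4x5 subject to:
  625x1 + 1x4 ≥ 474   (chromium)
  79.5x1 + 0.1x2 + 66.6x3 + 1.8x4 + 40.5x5 ≥ 153.7   (carbon)
  32x1 + 10x3 + 2x4 + 13x5 ≥ 35   (silicon)
  x1, x2, x3, x4, x5 ≥ 0.
The minimum-cost mix takes nothing from nickel briquettes, ferromanganese, scrap grade A — only ferrochrome, pig iron. The chromium and carbon requirements are met with equality.
That vertex is x1 = 0.7584, x5 = 2.306.
Hence cost = 1.97·0.7584 + 0.4·2.306 = $2.4164.

$2.42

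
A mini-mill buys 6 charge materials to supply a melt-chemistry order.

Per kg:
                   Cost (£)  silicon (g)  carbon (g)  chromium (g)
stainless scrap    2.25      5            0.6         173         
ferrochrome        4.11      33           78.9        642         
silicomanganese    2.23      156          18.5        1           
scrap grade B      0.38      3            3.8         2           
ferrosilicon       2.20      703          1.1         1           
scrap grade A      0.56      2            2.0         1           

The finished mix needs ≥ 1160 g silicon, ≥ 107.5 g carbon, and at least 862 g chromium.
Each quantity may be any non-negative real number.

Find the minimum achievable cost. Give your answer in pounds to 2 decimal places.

£9.00

Let x1 = kg of stainless scrap, x2 = kg of ferrochrome, x3 = kg of silicomanganese, x4 = kg of scrap grade B, x5 = kg of ferrosilicon, x6 = kg of scrap grade A.
Minimise 2.25x1 + 4.11x2 + 2.23x3 + 0.38x4 + 2.2x5 + 0.56x6 s.t.:
  5x1 + 33x2 + 156x3 + 3x4 + 703x5 + 2x6 ≥ 1160   (silicon)
  0.6x1 + 78.9x2 + 18.5x3 + 3.8x4 + 1.1x5 + 2x6 ≥ 107.5   (carbon)
  173x1 + 642x2 + 1x3 + 2x4 + 1x5 + 1x6 ≥ 862   (chromium)
  x1, x2, x3, x4, x5, x6 ≥ 0.
The cheapest feasible vertex uses only ferrochrome, ferrosilicon; stainless scrap, silicomanganese, scrap grade B, scrap grade A are not used. There the silicon and carbon constraints are tight.
That vertex is x2 = 1.34, x5 = 1.587.
Objective = 4.11·1.34 + 2.2·1.587 = 8.9988.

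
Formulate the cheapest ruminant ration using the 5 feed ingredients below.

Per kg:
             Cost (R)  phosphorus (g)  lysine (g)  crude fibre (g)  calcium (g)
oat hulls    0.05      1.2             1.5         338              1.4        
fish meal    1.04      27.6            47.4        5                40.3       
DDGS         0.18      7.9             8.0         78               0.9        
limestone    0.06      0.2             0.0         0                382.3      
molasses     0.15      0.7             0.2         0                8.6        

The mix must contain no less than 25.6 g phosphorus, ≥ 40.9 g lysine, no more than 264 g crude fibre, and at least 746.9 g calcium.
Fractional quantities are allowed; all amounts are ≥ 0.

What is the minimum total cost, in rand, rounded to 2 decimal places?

Let x1 = kg of oat hulls, x2 = kg of fish meal, x3 = kg of DDGS, x4 = kg of limestone, x5 = kg of molasses.
Minimise 0.05x1 + 1.04x2 + 0.18x3 + 0.06x4 + 0.15x5 subject to:
  1.2x1 + 27.6x2 + 7.9x3 + 0.2x4 + 0.7x5 ≥ 25.6   (phosphorus)
  1.5x1 + 47.4x2 + 8x3 + 0.2x5 ≥ 40.9   (lysine)
  338x1 + 5x2 + 78x3 ≤ 264   (crude fibre)
  1.4x1 + 40.3x2 + 0.9x3 + 382.3x4 + 8.6x5 ≥ 746.9   (calcium)
  x1, x2, x3, x4, x5 ≥ 0.
At the optimum only fish meal, DDGS, limestone are positive (oat hulls, molasses = 0). The phosphorus, lysine, calcium requirements are met with equality.
Optimal quantities: fish meal = 0.7894 kg, DDGS = 0.4352 kg, limestone = 1.869 kg.
Cost = 1.04·0.7894 + 0.18·0.4352 + 0.06·1.869 = 1.0115.

R1.01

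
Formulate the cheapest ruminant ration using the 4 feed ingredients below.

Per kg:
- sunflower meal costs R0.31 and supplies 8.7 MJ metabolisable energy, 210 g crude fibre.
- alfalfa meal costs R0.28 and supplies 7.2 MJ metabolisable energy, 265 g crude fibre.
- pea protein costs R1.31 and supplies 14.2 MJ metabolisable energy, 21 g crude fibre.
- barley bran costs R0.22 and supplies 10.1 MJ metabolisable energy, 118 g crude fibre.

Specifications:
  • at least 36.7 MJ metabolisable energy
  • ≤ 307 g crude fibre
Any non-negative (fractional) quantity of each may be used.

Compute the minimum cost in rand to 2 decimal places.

R1.64

Treat it as an LP. Let x1 = kg of sunflower meal, x2 = kg of alfalfa meal, x3 = kg of pea protein, x4 = kg of barley bran.
Minimize 0.31x1 + 0.28x2 + 1.31x3 + 0.22x4 with:
  8.7x1 + 7.2x2 + 14.2x3 + 10.1x4 ≥ 36.7   (metabolisable energy)
  210x1 + 265x2 + 21x3 + 118x4 ≤ 307   (crude fibre)
  x1, x2, x3, x4 ≥ 0.
The optimal basis is {pea protein, barley bran}; sunflower meal, alfalfa meal drop out. Binding constraints: metabolisable energy and crude fibre.
That vertex is x3 = 0.8404, x4 = 2.452.
Objective = 1.31·0.8404 + 0.22·2.452 = 1.6404.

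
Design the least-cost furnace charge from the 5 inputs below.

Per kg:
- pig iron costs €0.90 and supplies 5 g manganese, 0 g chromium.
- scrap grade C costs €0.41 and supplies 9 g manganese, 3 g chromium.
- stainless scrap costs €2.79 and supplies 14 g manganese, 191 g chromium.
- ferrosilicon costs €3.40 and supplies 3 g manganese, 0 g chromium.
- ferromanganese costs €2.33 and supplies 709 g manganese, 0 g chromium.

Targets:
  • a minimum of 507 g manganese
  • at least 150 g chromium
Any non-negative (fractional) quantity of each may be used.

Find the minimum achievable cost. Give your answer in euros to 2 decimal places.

Let x1 = kg of pig iron, x2 = kg of scrap grade C, x3 = kg of stainless scrap, x4 = kg of ferrosilicon, x5 = kg of ferromanganese.
Minimise 0.9x1 + 0.41x2 + 2.79x3 + 3.4x4 + 2.33x5 subject to:
  5x1 + 9x2 + 14x3 + 3x4 + 709x5 ≥ 507   (manganese)
  3x2 + 191x3 ≥ 150   (chromium)
  x1, x2, x3, x4, x5 ≥ 0.
The optimal basis is {stainless scrap, ferromanganese}; pig iron, scrap grade C, ferrosilicon drop out. Binding constraints: manganese and chromium.
Optimal quantities: stainless scrap = 0.7853 kg, ferromanganese = 0.6996 kg.
Cost = 2.79·0.7853 + 2.33·0.6996 = 3.8211.

€3.82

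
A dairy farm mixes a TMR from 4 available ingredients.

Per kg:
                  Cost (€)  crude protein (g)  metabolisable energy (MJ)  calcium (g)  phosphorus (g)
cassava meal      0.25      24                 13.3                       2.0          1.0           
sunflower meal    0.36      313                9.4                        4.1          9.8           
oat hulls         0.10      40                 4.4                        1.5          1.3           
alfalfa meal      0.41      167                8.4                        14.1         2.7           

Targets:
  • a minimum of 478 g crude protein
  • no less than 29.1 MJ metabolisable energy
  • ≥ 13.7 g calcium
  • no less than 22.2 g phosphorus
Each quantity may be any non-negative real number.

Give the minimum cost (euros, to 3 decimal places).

€0.984

This is a linear program. Let x1 = kg of cassava meal, x2 = kg of sunflower meal, x3 = kg of oat hulls, x4 = kg of alfalfa meal.
min 0.25x1 + 0.36x2 + 0.1x3 + 0.41x4 subject to:
  24x1 + 313x2 + 40x3 + 167x4 ≥ 478   (crude protein)
  13.3x1 + 9.4x2 + 4.4x3 + 8.4x4 ≥ 29.1   (metabolisable energy)
  2x1 + 4.1x2 + 1.5x3 + 14.1x4 ≥ 13.7   (calcium)
  1x1 + 9.8x2 + 1.3x3 + 2.7x4 ≥ 22.2   (phosphorus)
  x1, x2, x3, x4 ≥ 0.
At the optimum only sunflower meal, oat hulls, alfalfa meal are positive (cassava meal = 0). There the metabolisable energy, calcium, phosphorus constraints are tight.
That vertex is x2 = 1.931, x3 = 2.14, x4 = 0.1825.
Total cost: 0.36·1.931 + 0.1·2.14 + 0.41·0.1825 = 0.98399.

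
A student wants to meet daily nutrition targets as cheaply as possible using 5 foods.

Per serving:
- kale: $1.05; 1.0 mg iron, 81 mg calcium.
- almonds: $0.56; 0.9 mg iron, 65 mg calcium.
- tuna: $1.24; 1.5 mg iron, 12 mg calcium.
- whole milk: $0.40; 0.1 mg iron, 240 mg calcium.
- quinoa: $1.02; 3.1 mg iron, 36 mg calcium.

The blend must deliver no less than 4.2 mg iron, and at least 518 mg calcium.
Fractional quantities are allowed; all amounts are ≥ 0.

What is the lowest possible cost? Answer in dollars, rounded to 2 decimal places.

Treat it as an LP. Let x1 = servings of kale, x2 = servings of almonds, x3 = servings of tuna, x4 = servings of whole milk, x5 = servings of quinoa.
min 1.05x1 + 0.56x2 + 1.24x3 + 0.4x4 + 1.02x5 with:
  1x1 + 0.9x2 + 1.5x3 + 0.1x4 + 3.1x5 ≥ 4.2   (iron)
  81x1 + 65x2 + 12x3 + 240x4 + 36x5 ≥ 518   (calcium)
  x1, x2, x3, x4, x5 ≥ 0.
The optimal basis is {whole milk, quinoa}; kale, almonds, tuna drop out. The iron and calcium requirements are met with equality.
So whole milk = 1.965 servings, quinoa = 1.291 servings.
Hence cost = 0.4·1.965 + 1.02·1.291 = $2.1028.

$2.10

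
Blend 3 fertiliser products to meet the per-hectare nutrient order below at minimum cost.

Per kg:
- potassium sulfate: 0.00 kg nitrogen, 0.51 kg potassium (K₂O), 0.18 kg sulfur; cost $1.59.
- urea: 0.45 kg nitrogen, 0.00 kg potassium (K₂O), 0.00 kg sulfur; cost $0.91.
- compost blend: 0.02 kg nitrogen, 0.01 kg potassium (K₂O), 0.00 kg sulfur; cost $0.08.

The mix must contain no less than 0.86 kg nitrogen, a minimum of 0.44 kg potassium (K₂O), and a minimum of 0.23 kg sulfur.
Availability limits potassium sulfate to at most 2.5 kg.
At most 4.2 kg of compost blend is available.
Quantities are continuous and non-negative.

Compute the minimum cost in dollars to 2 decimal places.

$3.77

Let x1 = kg of potassium sulfate, x2 = kg of urea, x3 = kg of compost blend.
Minimise 1.59x1 + 0.91x2 + 0.08x3 s.t.:
  0.45x2 + 0.02x3 ≥ 0.86   (nitrogen)
  0.51x1 + 0.01x3 ≥ 0.44   (potassium (K₂O))
  0.18x1 ≥ 0.23   (sulfur)
  x1 ≤ 2.5
  x3 ≤ 4.2
  x1, x2, x3 ≥ 0.
The minimum-cost mix takes nothing from compost blend — only potassium sulfate, urea. Binding constraints: nitrogen and sulfur.
Solving gives x1 = 1.278, x2 = 1.911.
Hence cost = 1.59·1.278 + 0.91·1.911 = $3.7710.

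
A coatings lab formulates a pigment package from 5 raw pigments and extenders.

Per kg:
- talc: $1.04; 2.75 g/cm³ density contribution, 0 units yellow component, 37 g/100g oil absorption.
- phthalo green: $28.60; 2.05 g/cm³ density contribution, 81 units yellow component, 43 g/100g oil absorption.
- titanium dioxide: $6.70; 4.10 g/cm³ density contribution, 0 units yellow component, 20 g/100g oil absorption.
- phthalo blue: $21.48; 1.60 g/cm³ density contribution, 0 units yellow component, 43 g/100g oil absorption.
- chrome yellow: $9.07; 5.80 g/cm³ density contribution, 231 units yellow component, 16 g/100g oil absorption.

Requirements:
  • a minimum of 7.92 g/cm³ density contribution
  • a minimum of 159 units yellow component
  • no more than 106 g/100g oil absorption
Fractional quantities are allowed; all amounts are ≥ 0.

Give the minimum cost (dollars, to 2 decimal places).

Treat it as an LP. Let x1 = kg of talc, x2 = kg of phthalo green, x3 = kg of titanium dioxide, x4 = kg of phthalo blue, x5 = kg of chrome yellow.
Minimise 1.04x1 + 28.6x2 + 6.7x3 + 21.48x4 + 9.07x5 subject to:
  2.75x1 + 2.05x2 + 4.1x3 + 1.6x4 + 5.8x5 ≥ 7.92   (density contribution)
  81x2 + 231x5 ≥ 159   (yellow component)
  37x1 + 43x2 + 20x3 + 43x4 + 16x5 ≤ 106   (oil absorption)
  x1, x2, x3, x4, x5 ≥ 0.
The cheapest feasible vertex uses only talc, chrome yellow; phthalo green, titanium dioxide, phthalo blue are not used. There the density contribution and yellow component constraints are tight.
Solving gives x1 = 1.428, x5 = 0.6883.
Cost = 1.04·1.428 + 9.07·0.6883 = 7.7280.

$7.73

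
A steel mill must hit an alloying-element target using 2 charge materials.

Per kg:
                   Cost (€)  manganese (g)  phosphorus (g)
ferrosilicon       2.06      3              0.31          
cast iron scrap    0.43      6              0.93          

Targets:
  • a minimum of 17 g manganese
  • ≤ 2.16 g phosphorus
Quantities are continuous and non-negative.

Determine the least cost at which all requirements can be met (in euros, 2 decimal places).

Treat it as an LP. Let x1 = kg of ferrosilicon, x2 = kg of cast iron scrap.
Minimize 2.06x1 + 0.43x2 s.t.:
  3x1 + 6x2 ≥ 17   (manganese)
  0.31x1 + 0.93x2 ≤ 2.16   (phosphorus)
  x1, x2 ≥ 0.
Both inputs are positive at the optimum. Binding constraints: manganese and phosphorus.
So ferrosilicon = 3.065 kg, cast iron scrap = 1.301 kg.
Hence cost = 2.06·3.065 + 0.43·1.301 = €6.8733.

€6.87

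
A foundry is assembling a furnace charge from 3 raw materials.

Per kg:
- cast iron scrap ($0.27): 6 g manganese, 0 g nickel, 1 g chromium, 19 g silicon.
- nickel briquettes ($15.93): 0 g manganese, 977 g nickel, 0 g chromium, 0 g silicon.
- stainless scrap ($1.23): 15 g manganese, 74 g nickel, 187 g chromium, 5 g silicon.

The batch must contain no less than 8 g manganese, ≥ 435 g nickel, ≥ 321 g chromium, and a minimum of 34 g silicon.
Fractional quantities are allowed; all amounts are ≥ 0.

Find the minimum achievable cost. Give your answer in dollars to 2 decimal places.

$7.30

Let x1 = kg of cast iron scrap, x2 = kg of nickel briquettes, x3 = kg of stainless scrap.
min 0.27x1 + 15.93x2 + 1.23x3 s.t.:
  6x1 + 15x3 ≥ 8   (manganese)
  977x2 + 74x3 ≥ 435   (nickel)
  1x1 + 187x3 ≥ 321   (chromium)
  19x1 + 5x3 ≥ 34   (silicon)
  x1, x2, x3 ≥ 0.
The optimal basis is {cast iron scrap, stainless scrap}; nickel briquettes drops out. The nickel and silicon requirements are met with equality.
Solving gives x1 = 0.2425, x3 = 5.878.
Cost = 0.27·0.2425 + 1.23·5.878 = 7.2954.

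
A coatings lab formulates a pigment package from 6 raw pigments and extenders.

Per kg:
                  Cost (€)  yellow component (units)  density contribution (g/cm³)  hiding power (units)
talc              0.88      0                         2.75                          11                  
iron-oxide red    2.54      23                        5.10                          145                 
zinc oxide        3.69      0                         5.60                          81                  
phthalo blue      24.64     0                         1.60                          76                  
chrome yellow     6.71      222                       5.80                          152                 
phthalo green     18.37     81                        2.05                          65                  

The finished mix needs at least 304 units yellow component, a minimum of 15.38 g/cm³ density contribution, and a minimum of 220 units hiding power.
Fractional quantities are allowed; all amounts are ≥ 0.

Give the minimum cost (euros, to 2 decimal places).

€11.57

Set it up as a linear program. Let x1 = kg of talc, x2 = kg of iron-oxide red, x3 = kg of zinc oxide, x4 = kg of phthalo blue, x5 = kg of chrome yellow, x6 = kg of phthalo green.
Minimize 0.88x1 + 2.54x2 + 3.69x3 + 24.64x4 + 6.71x5 + 18.37x6 with:
  23x2 + 222x5 + 81x6 ≥ 304   (yellow component)
  2.75x1 + 5.1x2 + 5.6x3 + 1.6x4 + 5.8x5 + 2.05x6 ≥ 15.38   (density contribution)
  11x1 + 145x2 + 81x3 + 76x4 + 152x5 + 65x6 ≥ 220   (hiding power)
  x1, x2, x3, x4, x5, x6 ≥ 0.
The optimal basis is {talc, chrome yellow}; iron-oxide red, zinc oxide, phthalo blue, phthalo green drop out. Binding constraints: yellow component and density contribution.
Optimal quantities: talc = 2.705 kg, chrome yellow = 1.369 kg.
Total cost: 0.88·2.705 + 6.71·1.369 = 11.5664.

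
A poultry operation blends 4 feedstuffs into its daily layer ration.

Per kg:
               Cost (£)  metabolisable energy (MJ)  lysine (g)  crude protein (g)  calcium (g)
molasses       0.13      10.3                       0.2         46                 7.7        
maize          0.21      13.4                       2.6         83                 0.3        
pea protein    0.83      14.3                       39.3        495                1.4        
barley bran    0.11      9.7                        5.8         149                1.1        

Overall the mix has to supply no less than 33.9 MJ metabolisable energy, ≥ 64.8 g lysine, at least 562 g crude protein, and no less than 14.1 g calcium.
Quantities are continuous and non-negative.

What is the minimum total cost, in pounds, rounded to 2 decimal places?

£1.26

Treat it as an LP. Let x1 = kg of molasses, x2 = kg of maize, x3 = kg of pea protein, x4 = kg of barley bran.
Minimize 0.13x1 + 0.21x2 + 0.83x3 + 0.11x4 s.t.:
  10.3x1 + 13.4x2 + 14.3x3 + 9.7x4 ≥ 33.9   (metabolisable energy)
  0.2x1 + 2.6x2 + 39.3x3 + 5.8x4 ≥ 64.8   (lysine)
  46x1 + 83x2 + 495x3 + 149x4 ≥ 562   (crude protein)
  7.7x1 + 0.3x2 + 1.4x3 + 1.1x4 ≥ 14.1   (calcium)
  x1, x2, x3, x4 ≥ 0.
The cheapest feasible vertex uses only molasses, barley bran; maize, pea protein are not used. The lysine and calcium requirements are met with equality.
That vertex is x1 = 0.2363, x4 = 11.16.
Hence cost = 0.13·0.2363 + 0.11·11.16 = £1.2583.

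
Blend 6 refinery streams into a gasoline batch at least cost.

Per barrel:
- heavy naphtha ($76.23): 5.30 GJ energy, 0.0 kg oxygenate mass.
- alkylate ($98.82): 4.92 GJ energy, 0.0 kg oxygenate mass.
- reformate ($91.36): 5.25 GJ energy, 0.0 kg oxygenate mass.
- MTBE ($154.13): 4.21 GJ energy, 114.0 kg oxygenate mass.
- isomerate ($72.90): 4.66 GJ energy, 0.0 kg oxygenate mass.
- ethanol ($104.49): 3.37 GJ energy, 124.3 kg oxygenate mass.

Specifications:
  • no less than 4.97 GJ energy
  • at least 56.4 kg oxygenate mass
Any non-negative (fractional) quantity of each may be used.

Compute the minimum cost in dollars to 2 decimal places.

Treat it as an LP. Let x1 = barrels of heavy naphtha, x2 = barrels of alkylate, x3 = barrels of reformate, x4 = barrels of MTBE, x5 = barrels of isomerate, x6 = barrels of ethanol.
Minimize 76.23x1 + 98.82x2 + 91.36x3 + 154.13x4 + 72.9x5 + 104.49x6 with:
  5.3x1 + 4.92x2 + 5.25x3 + 4.21x4 + 4.66x5 + 3.37x6 ≥ 4.97   (energy)
  114x4 + 124.3x6 ≥ 56.4   (oxygenate mass)
  x1, x2, x3, x4, x5, x6 ≥ 0.
The optimal basis is {heavy naphtha, ethanol}; alkylate, reformate, MTBE, isomerate drop out. There the energy and oxygenate mass constraints are tight.
Solving gives x1 = 0.6492, x6 = 0.4537.
Cost = 76.23·0.6492 + 104.49·0.4537 = 96.8956.

$96.90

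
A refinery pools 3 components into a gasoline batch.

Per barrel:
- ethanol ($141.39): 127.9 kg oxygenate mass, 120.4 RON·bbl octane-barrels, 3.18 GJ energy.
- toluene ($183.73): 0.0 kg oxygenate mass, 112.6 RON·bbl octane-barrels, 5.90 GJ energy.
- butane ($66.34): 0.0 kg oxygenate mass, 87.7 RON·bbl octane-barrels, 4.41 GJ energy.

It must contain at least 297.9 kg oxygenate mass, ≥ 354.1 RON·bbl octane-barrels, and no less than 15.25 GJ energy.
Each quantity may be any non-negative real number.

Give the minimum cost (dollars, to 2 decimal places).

Set it up as a linear program. Let x1 = barrels of ethanol, x2 = barrels of toluene, x3 = barrels of butane.
Minimise 141.39x1 + 183.73x2 + 66.34x3 s.t.:
  127.9x1 ≥ 297.9   (oxygenate mass)
  120.4x1 + 112.6x2 + 87.7x3 ≥ 354.1   (octane-barrels)
  3.18x1 + 5.9x2 + 4.41x3 ≥ 15.25   (energy)
  x1, x2, x3 ≥ 0.
At the optimum only ethanol, butane are positive (toluene = 0). The oxygenate mass and energy requirements are met with equality.
Optimal quantities: ethanol = 2.3292 barrels, butane = 1.7785 barrels.
Objective = 141.39·2.3292 + 66.34·1.7785 = 447.3113.

$447.31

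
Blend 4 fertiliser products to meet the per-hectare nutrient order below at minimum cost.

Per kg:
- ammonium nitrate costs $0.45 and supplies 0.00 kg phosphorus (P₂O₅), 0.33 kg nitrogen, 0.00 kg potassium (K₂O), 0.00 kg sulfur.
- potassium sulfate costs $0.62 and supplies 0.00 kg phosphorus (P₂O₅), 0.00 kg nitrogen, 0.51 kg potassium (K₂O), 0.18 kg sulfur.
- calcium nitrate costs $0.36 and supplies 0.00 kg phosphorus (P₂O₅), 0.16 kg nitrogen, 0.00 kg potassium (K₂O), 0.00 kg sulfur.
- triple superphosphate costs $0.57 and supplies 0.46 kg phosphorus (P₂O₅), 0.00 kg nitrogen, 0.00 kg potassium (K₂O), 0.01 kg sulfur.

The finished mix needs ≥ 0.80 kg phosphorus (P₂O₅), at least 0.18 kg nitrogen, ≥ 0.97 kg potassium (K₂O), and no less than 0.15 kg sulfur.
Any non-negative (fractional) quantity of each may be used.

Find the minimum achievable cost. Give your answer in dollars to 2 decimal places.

Let x1 = kg of ammonium nitrate, x2 = kg of potassium sulfate, x3 = kg of calcium nitrate, x4 = kg of triple superphosphate.
Minimize 0.45x1 + 0.62x2 + 0.36x3 + 0.57x4 subject to:
  0.46x4 ≥ 0.8   (phosphorus (P₂O₅))
  0.33x1 + 0.16x3 ≥ 0.18   (nitrogen)
  0.51x2 ≥ 0.97   (potassium (K₂O))
  0.18x2 + 0.01x4 ≥ 0.15   (sulfur)
  x1, x2, x3, x4 ≥ 0.
The minimum-cost mix takes nothing from calcium nitrate — only ammonium nitrate, potassium sulfate, triple superphosphate. There the phosphorus (P₂O₅), nitrogen, potassium (K₂O) constraints are tight.
So ammonium nitrate = 0.5455 kg, potassium sulfate = 1.902 kg, triple superphosphate = 1.739 kg.
Cost = 0.45·0.5455 + 0.62·1.902 + 0.57·1.739 = 2.4159.

$2.42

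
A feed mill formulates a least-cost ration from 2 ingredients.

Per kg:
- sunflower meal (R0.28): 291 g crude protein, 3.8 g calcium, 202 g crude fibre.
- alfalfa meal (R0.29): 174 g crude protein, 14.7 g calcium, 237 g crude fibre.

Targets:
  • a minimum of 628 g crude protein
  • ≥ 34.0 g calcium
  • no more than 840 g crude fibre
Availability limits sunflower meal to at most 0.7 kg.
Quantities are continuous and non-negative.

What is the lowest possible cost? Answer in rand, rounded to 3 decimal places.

Set it up as a linear program. Let x1 = kg of sunflower meal, x2 = kg of alfalfa meal.
Minimize 0.28x1 + 0.29x2 s.t.:
  291x1 + 174x2 ≥ 628   (crude protein)
  3.8x1 + 14.7x2 ≥ 34   (calcium)
  202x1 + 237x2 ≤ 840   (crude fibre)
  x1 ≤ 0.7
  x1, x2 ≥ 0.
Both inputs are positive at the optimum. Binding constraints: crude protein and the sunflower meal cap.
So sunflower meal = 0.7 kg, alfalfa meal = 2.439 kg.
Hence cost = 0.28·0.7 + 0.29·2.439 = R0.90331.

R0.903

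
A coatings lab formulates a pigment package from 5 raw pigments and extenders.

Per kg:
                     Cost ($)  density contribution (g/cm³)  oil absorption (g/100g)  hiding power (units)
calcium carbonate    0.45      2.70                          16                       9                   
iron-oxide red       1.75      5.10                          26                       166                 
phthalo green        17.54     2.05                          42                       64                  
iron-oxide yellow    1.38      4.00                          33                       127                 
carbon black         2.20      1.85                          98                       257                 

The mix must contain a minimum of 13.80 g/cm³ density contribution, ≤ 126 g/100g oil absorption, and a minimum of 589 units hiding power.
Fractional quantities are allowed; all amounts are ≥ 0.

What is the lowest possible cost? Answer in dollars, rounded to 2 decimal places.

$5.91

This is a linear program. Let x1 = kg of calcium carbonate, x2 = kg of iron-oxide red, x3 = kg of phthalo green, x4 = kg of iron-oxide yellow, x5 = kg of carbon black.
min 0.45x1 + 1.75x2 + 17.54x3 + 1.38x4 + 2.2x5 with:
  2.7x1 + 5.1x2 + 2.05x3 + 4x4 + 1.85x5 ≥ 13.8   (density contribution)
  16x1 + 26x2 + 42x3 + 33x4 + 98x5 ≤ 126   (oil absorption)
  9x1 + 166x2 + 64x3 + 127x4 + 257x5 ≥ 589   (hiding power)
  x1, x2, x3, x4, x5 ≥ 0.
The cheapest feasible vertex uses only iron-oxide red, carbon black; calcium carbonate, phthalo green, iron-oxide yellow are not used. There the oil absorption and hiding power constraints are tight.
So iron-oxide red = 2.643 kg, carbon black = 0.5844 kg.
Hence cost = 1.75·2.643 + 2.2·0.5844 = $5.9109.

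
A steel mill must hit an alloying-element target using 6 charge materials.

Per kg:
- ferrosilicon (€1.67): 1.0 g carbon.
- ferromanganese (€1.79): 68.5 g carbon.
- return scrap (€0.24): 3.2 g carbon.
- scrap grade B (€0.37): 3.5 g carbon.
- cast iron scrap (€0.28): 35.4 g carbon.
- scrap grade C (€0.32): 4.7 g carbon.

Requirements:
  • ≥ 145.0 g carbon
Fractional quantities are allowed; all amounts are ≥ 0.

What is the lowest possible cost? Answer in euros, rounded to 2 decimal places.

€1.15

Treat it as an LP. Let x1 = kg of ferrosilicon, x2 = kg of ferromanganese, x3 = kg of return scrap, x4 = kg of scrap grade B, x5 = kg of cast iron scrap, x6 = kg of scrap grade C.
Minimise 1.67x1 + 1.79x2 + 0.24x3 + 0.37x4 + 0.28x5 + 0.32x6 with:
  1x1 + 68.5x2 + 3.2x3 + 3.5x4 + 35.4x5 + 4.7x6 ≥ 145   (carbon)
  x1, x2, x3, x4, x5, x6 ≥ 0.
The minimum-cost mix takes nothing from ferrosilicon, ferromanganese, return scrap, scrap grade B, scrap grade C — only cast iron scrap. The carbon requirement is met with equality.
That vertex is x5 = 4.096.
Objective = 0.28·4.096 = 1.1469.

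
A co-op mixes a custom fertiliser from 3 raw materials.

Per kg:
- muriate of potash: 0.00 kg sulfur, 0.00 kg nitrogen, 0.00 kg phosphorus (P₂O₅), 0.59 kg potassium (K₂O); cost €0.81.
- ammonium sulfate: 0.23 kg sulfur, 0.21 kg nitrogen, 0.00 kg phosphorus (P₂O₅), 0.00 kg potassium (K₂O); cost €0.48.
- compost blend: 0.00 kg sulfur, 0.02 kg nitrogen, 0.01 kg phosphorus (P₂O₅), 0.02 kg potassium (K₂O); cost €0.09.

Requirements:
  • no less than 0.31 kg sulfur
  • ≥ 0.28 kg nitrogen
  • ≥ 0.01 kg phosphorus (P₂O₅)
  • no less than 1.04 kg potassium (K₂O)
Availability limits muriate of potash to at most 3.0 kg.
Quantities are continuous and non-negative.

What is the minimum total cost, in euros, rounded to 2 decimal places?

Let x1 = kg of muriate of potash, x2 = kg of ammonium sulfate, x3 = kg of compost blend.
Minimise 0.81x1 + 0.48x2 + 0.09x3 s.t.:
  0.23x2 ≥ 0.31   (sulfur)
  0.21x2 + 0.02x3 ≥ 0.28   (nitrogen)
  0.01x3 ≥ 0.01   (phosphorus (P₂O₅))
  0.59x1 + 0.02x3 ≥ 1.04   (potassium (K₂O))
  x1 ≤ 3
  x1, x2, x3 ≥ 0.
The optimal mix uses every input. There the sulfur, phosphorus (P₂O₅), potassium (K₂O) constraints are tight.
Solving gives x1 = 1.729, x2 = 1.348, x3 = 1.
Cost = 0.81·1.729 + 0.48·1.348 + 0.09·1 = 2.1375.

€2.14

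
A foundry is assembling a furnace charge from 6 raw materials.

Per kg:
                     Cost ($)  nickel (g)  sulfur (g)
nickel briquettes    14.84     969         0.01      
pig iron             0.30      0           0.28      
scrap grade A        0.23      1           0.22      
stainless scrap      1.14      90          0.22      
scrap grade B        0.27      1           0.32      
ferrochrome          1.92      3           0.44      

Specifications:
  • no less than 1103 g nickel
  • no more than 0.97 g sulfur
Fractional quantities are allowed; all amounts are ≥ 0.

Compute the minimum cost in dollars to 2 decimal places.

Set it up as a linear program. Let x1 = kg of nickel briquettes, x2 = kg of pig iron, x3 = kg of scrap grade A, x4 = kg of stainless scrap, x5 = kg of scrap grade B, x6 = kg of ferrochrome.
Minimise 14.84x1 + 0.3x2 + 0.23x3 + 1.14x4 + 0.27x5 + 1.92x6 s.t.:
  969x1 + 1x3 + 90x4 + 1x5 + 3x6 ≥ 1103   (nickel)
  0.01x1 + 0.28x2 + 0.22x3 + 0.22x4 + 0.32x5 + 0.44x6 ≤ 0.97   (sulfur)
  x1, x2, x3, x4, x5, x6 ≥ 0.
The optimal basis is {nickel briquettes, stainless scrap}; pig iron, scrap grade A, scrap grade B, ferrochrome drop out. The nickel and sulfur requirements are met with equality.
Solving gives x1 = 0.7319, x4 = 4.376.
Hence cost = 14.84·0.7319 + 1.14·4.376 = $15.8500.

$15.85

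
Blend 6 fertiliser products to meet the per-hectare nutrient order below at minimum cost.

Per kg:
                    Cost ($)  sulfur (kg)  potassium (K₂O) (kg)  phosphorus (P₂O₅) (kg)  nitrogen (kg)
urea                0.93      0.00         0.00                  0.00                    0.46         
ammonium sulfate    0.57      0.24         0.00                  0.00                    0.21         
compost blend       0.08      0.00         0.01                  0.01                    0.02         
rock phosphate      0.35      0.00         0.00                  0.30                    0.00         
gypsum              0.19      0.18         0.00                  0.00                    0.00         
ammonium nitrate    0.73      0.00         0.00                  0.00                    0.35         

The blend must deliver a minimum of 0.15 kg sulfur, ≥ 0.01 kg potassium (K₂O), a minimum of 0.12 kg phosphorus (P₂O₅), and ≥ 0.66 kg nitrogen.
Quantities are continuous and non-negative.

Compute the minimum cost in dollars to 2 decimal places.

$1.59

Let x1 = kg of urea, x2 = kg of ammonium sulfate, x3 = kg of compost blend, x4 = kg of rock phosphate, x5 = kg of gypsum, x6 = kg of ammonium nitrate.
Minimise 0.93x1 + 0.57x2 + 0.08x3 + 0.35x4 + 0.19x5 + 0.73x6 with:
  0.24x2 + 0.18x5 ≥ 0.15   (sulfur)
  0.01x3 ≥ 0.01   (potassium (K₂O))
  0.01x3 + 0.3x4 ≥ 0.12   (phosphorus (P₂O₅))
  0.46x1 + 0.21x2 + 0.02x3 + 0.35x6 ≥ 0.66   (nitrogen)
  x1, x2, x3, x4, x5, x6 ≥ 0.
The minimum-cost mix takes nothing from gypsum, ammonium nitrate — only urea, ammonium sulfate, compost blend, rock phosphate. There the sulfur, potassium (K₂O), phosphorus (P₂O₅), nitrogen constraints are tight.
Solving gives x1 = 1.106, x2 = 0.625, x3 = 1, x4 = 0.3667.
Objective = 0.93·1.106 + 0.57·0.625 + 0.08·1 + 0.35·0.3667 = 1.5932.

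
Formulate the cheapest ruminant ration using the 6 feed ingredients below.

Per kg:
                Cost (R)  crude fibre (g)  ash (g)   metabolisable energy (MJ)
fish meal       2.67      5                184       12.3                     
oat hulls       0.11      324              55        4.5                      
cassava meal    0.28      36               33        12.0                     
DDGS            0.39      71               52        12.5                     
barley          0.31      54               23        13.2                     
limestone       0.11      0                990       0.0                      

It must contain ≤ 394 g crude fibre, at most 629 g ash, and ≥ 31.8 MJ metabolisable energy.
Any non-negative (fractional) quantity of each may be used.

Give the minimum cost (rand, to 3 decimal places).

Let x1 = kg of fish meal, x2 = kg of oat hulls, x3 = kg of cassava meal, x4 = kg of DDGS, x5 = kg of barley, x6 = kg of limestone.
min 2.67x1 + 0.11x2 + 0.28x3 + 0.39x4 + 0.31x5 + 0.11x6 s.t.:
  5x1 + 324x2 + 36x3 + 71x4 + 54x5 ≤ 394   (crude fibre)
  184x1 + 55x2 + 33x3 + 52x4 + 23x5 + 990x6 ≤ 629   (ash)
  12.3x1 + 4.5x2 + 12x3 + 12.5x4 + 13.2x5 ≥ 31.8   (metabolisable energy)
  x1, x2, x3, x4, x5, x6 ≥ 0.
The cheapest feasible vertex uses only cassava meal; fish meal, oat hulls, DDGS, barley, limestone are not used. The metabolisable energy requirement is met with equality.
So cassava meal = 2.65 kg.
Cost = 0.28·2.65 = 0.74200.

R0.742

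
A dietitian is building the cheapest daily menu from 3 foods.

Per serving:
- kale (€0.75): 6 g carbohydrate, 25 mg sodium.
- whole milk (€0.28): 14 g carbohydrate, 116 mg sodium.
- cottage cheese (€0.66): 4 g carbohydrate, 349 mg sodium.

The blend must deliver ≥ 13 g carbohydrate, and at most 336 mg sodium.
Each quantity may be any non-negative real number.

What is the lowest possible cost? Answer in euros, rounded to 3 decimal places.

€0.260

Treat it as an LP. Let x1 = servings of kale, x2 = servings of whole milk, x3 = servings of cottage cheese.
Minimise 0.75x1 + 0.28x2 + 0.66x3 with:
  6x1 + 14x2 + 4x3 ≥ 13   (carbohydrate)
  25x1 + 116x2 + 349x3 ≤ 336   (sodium)
  x1, x2, x3 ≥ 0.
The cheapest feasible vertex uses only whole milk; kale, cottage cheese are not used. Binding constraint: carbohydrate.
So whole milk = 0.9286 servings.
Hence cost = 0.28·0.9286 = €0.26001.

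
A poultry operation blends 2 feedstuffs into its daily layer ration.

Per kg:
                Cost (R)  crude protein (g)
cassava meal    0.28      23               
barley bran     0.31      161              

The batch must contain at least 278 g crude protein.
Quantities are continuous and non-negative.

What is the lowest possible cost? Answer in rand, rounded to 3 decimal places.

R0.535

This is a linear program. Let x1 = kg of cassava meal, x2 = kg of barley bran.
Minimise 0.28x1 + 0.31x2 subject to:
  23x1 + 161x2 ≥ 278   (crude protein)
  x1, x2 ≥ 0.
The cheapest feasible vertex uses only barley bran; cassava meal is not used. The crude protein requirement is met with equality.
Solving gives x2 = 1.727.
Total cost: 0.31·1.727 = 0.53537.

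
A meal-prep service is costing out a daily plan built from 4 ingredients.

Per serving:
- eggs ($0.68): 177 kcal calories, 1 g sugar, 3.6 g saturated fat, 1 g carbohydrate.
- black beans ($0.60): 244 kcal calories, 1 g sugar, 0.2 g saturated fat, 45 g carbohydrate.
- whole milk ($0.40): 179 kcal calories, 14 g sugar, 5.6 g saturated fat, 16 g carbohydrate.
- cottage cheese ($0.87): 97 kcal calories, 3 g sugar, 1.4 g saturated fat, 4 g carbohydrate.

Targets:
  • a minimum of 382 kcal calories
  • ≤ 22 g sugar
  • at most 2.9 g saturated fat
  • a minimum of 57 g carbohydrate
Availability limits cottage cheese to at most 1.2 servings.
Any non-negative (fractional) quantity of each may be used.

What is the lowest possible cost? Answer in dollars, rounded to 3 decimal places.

Let x1 = servings of eggs, x2 = servings of black beans, x3 = servings of whole milk, x4 = servings of cottage cheese.
min 0.68x1 + 0.6x2 + 0.4x3 + 0.87x4 subject to:
  177x1 + 244x2 + 179x3 + 97x4 ≥ 382   (calories)
  1x1 + 1x2 + 14x3 + 3x4 ≤ 22   (sugar)
  3.6x1 + 0.2x2 + 5.6x3 + 1.4x4 ≤ 2.9   (saturated fat)
  1x1 + 45x2 + 16x3 + 4x4 ≥ 57   (carbohydrate)
  x4 ≤ 1.2
  x1, x2, x3, x4 ≥ 0.
The cheapest feasible vertex uses only black beans, whole milk; eggs, cottage cheese are not used. The calories and saturated fat requirements are met with equality.
That vertex is x2 = 1.2176, x3 = 0.47437.
Total cost: 0.6·1.2176 + 0.4·0.47437 = 0.92031.

$0.920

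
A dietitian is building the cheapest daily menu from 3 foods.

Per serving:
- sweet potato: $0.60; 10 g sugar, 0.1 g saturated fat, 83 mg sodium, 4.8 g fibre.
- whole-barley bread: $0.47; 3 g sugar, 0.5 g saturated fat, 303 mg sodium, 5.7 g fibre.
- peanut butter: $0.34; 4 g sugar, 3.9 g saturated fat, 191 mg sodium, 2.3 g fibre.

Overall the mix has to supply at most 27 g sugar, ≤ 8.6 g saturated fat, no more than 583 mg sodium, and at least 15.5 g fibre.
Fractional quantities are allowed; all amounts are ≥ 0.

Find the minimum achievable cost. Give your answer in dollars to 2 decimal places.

$1.56

This is a linear program. Let x1 = servings of sweet potato, x2 = servings of whole-barley bread, x3 = servings of peanut butter.
Minimise 0.6x1 + 0.47x2 + 0.34x3 subject to:
  10x1 + 3x2 + 4x3 ≤ 27   (sugar)
  0.1x1 + 0.5x2 + 3.9x3 ≤ 8.6   (saturated fat)
  83x1 + 303x2 + 191x3 ≤ 583   (sodium)
  4.8x1 + 5.7x2 + 2.3x3 ≥ 15.5   (fibre)
  x1, x2, x3 ≥ 0.
The cheapest feasible vertex uses only sweet potato, whole-barley bread; peanut butter is not used. Binding constraints: sodium and fibre.
Solving gives x1 = 1.4, x2 = 1.541.
Total cost: 0.6·1.4 + 0.47·1.541 = 1.5643.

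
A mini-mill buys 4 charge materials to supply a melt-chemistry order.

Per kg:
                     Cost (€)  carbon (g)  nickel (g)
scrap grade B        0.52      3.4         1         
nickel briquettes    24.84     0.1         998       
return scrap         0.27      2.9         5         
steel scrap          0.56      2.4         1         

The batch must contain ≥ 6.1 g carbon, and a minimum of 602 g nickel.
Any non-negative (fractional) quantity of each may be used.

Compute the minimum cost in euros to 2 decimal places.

€15.29

Let x1 = kg of scrap grade B, x2 = kg of nickel briquettes, x3 = kg of return scrap, x4 = kg of steel scrap.
min 0.52x1 + 24.84x2 + 0.27x3 + 0.56x4 s.t.:
  3.4x1 + 0.1x2 + 2.9x3 + 2.4x4 ≥ 6.1   (carbon)
  1x1 + 998x2 + 5x3 + 1x4 ≥ 602   (nickel)
  x1, x2, x3, x4 ≥ 0.
The optimal basis is {nickel briquettes, return scrap}; scrap grade B, steel scrap drop out. There the carbon and nickel constraints are tight.
That vertex is x2 = 0.5928, x3 = 2.083.
Hence cost = 24.84·0.5928 + 0.27·2.083 = €15.2876.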